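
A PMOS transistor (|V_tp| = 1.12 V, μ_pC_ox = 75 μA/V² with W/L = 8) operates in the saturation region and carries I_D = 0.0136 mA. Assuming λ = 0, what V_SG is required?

V_SG = 1.33 V

k_p = μ_pC_ox · (W/L) = 0.6 mA/V².
In saturation I_D = ½ k_p (V_SG − |V_tp|)², so V_SG − |V_tp| = √(2 I_D / k_p) = √(2 × 0.0136 / 0.6) = 0.213 V.
V_SG = 1.12 + 0.213 = 1.33 V.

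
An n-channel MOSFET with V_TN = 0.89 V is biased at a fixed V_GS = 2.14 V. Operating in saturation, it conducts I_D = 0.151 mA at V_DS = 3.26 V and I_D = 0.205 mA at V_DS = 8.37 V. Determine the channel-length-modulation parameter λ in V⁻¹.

λ = 0.0907 V⁻¹

With V_GS fixed, I_D ∝ (1 + λ V_DS) in saturation, so I_D2/I_D1 = (1 + λ V_DS2)/(1 + λ V_DS1).
0.205/0.151 = 1.358 = (1 + 8.37 λ)/(1 + 3.26 λ).
Solving: λ (I_D1 V_DS2 − I_D2 V_DS1) = I_D2 − I_D1, so λ = (0.205 − 0.151) / (0.151 × 8.37 − 0.205 × 3.26) = 0.054 / 0.596 = 0.0907 V⁻¹.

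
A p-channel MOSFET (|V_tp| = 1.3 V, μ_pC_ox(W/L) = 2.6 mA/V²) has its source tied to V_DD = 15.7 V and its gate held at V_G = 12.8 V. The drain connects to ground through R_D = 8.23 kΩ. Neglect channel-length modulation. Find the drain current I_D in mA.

I_D = 1.84 mA

V_SG = V_DD − V_G = 15.7 − 12.8 = 2.9 V, so V_ov = 2.9 − 1.3 = 1.6 V.
Assume saturation: I_D = ½ k_p V_ov² = 0.5 × 2.6 × 1.6² = 3.33 mA, giving V_SD = V_DD − I_D R_D = 15.7 − 3.33 × 8.23 = -11.7 V.
But -11.7 V < V_ov = 1.6 V, so the device is actually in triode.
In triode I_D = k_p[V_ov V_SD − ½ V_SD²] and I_D = (V_DD − V_SD)/R_D. Equating: 10.7 V_SD² − 35.24 V_SD + 15.7 = 0, giving V_SD = 0.531 V (the root below V_ov).
I_D = (15.7 − 0.531) / 8.23 = 1.84 mA.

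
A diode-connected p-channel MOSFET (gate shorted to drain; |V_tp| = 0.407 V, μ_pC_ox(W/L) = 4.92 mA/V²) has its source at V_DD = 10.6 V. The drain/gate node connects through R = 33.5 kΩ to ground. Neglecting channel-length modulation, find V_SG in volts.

V_SG = 0.753 V

With gate tied to drain, V_SG = V_SD ≥ V_SG − |V_tp|, so the device is in saturation.
KCL at the drain: ½ k_p (V_SG − |V_tp|)² = (V_DD − V_SG)/R.
Let x = V_SG − 0.407. Then 82.4 x² + x − 10.19 = 0, giving x = 0.346 V (positive root), so V_SG = 0.753 V.
I_D = (V_DD − V_SG)/R = (10.6 − 0.753) / 33.5 = 0.294 mA.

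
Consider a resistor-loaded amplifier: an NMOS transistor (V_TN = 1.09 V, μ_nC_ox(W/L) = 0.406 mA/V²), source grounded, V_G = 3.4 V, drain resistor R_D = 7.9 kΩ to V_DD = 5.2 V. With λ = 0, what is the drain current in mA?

V_GS = V_G = 3.4 V, so V_ov = 3.4 − 1.09 = 2.31 V.
Assume saturation: I_D = ½ k_n V_ov² = 0.5 × 0.406 × 2.31² = 1.08 mA, giving V_DS = V_DD − I_D R_D = 5.2 − 1.08 × 7.9 = -3.36 V.
But -3.36 V < V_ov = 2.31 V, so the device is actually in triode.
In triode I_D = k_n[V_ov V_DS − ½ V_DS²] and I_D = (V_DD − V_DS)/R_D. Equating: 1.6 V_DS² − 8.409 V_DS + 5.2 = 0, giving V_DS = 0.716 V (the root below V_ov).
I_D = (5.2 − 0.716) / 7.9 = 0.568 mA.

I_D = 0.568 mA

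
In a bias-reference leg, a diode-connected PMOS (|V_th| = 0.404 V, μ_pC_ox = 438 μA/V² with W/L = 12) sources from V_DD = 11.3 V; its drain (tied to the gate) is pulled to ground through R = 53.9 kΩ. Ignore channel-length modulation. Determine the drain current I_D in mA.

With gate tied to drain, V_SG = V_SD ≥ V_SG − |V_th|, so the device is in saturation.
k_p = μ_pC_ox · (W/L) = 5.256 mA/V².
KCL at the drain: ½ k_p (V_SG − |V_th|)² = (V_DD − V_SG)/R.
Let x = V_SG − 0.404. Then 142 x² + x − 10.9 = 0, giving x = 0.274 V (positive root), so V_SG = 0.678 V.
I_D = (V_DD − V_SG)/R = (11.3 − 0.678) / 53.9 = 0.197 mA.

I_D = 0.197 mA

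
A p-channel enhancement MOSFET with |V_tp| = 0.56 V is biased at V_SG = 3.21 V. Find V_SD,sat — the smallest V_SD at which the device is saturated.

The boundary between triode and saturation is V_SD = V_SG − |V_tp| = V_ov.
V_ov = 3.21 − 0.56 = 2.65 V.

V_SD,sat = 2.65 V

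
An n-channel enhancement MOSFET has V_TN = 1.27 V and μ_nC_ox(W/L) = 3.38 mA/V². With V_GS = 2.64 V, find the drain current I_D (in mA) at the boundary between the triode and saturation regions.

At the boundary V_DS = V_ov = V_GS − V_TN = 2.64 − 1.27 = 1.37 V.
I_D = ½ k_n V_ov² = 0.5 × 3.38 × 1.37² = 3.17 mA.

I_D = 3.17 mA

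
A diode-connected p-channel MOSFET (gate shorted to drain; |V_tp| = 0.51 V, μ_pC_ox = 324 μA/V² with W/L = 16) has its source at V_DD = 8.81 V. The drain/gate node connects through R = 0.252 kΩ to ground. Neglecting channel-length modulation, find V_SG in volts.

With gate tied to drain, V_SG = V_SD ≥ V_SG − |V_tp|, so the device is in saturation.
k_p = μ_pC_ox · (W/L) = 5.184 mA/V².
KCL at the drain: ½ k_p (V_SG − |V_tp|)² = (V_DD − V_SG)/R.
Let x = V_SG − 0.51. Then 0.653 x² + x − 8.3 = 0, giving x = 2.88 V (positive root), so V_SG = 3.39 V.
I_D = (V_DD − V_SG)/R = (8.81 − 3.39) / 0.252 = 21.5 mA.

V_SG = 3.39 V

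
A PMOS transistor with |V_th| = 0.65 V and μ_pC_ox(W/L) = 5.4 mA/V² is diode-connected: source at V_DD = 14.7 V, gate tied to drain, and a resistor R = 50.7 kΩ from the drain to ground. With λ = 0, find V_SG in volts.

With gate tied to drain, V_SG = V_SD ≥ V_SG − |V_th|, so the device is in saturation.
KCL at the drain: ½ k_p (V_SG − |V_th|)² = (V_DD − V_SG)/R.
Let x = V_SG − 0.65. Then 137 x² + x − 14.05 = 0, giving x = 0.317 V (positive root), so V_SG = 0.967 V.
I_D = (V_DD − V_SG)/R = (14.7 − 0.967) / 50.7 = 0.271 mA.

V_SG = 0.967 V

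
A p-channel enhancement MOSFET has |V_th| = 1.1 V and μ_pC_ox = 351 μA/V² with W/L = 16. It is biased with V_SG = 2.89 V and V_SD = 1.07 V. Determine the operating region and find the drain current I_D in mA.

k_p = μ_pC_ox · (W/L) = 5.616 mA/V².
V_ov = V_SG − |V_th| = 2.89 − 1.1 = 1.79 V.
Since V_SD = 1.07 V < V_ov = 1.79 V, the device is in the triode region.
I_D = k_p [V_ov · V_SD − ½ V_SD²] = 5.616 × [1.79 × 1.07 − 0.5 × 1.07²] = 7.54 mA.

Triode; I_D = 7.54 mA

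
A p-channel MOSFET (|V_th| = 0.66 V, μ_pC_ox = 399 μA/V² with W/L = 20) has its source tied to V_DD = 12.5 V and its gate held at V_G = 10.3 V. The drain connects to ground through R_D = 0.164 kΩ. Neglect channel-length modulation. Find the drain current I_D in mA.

I_D = 9.46 mA

V_SG = V_DD − V_G = 12.5 − 10.3 = 2.2 V, so V_ov = 2.2 − 0.66 = 1.54 V.
k_p = μ_pC_ox · (W/L) = 7.98 mA/V².
Assume saturation: I_D = ½ k_p V_ov² = 0.5 × 7.98 × 1.54² = 9.46 mA, giving V_SD = V_DD − I_D R_D = 12.5 − 9.46 × 0.164 = 10.9 V.
V_SD = 10.9 V ≥ V_ov = 1.54 V, confirming saturation.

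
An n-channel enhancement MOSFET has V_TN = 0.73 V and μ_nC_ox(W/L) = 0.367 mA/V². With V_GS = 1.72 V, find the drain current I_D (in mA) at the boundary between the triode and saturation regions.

I_D = 0.180 mA

At the boundary V_DS = V_ov = V_GS − V_TN = 1.72 − 0.73 = 0.99 V.
I_D = ½ k_n V_ov² = 0.5 × 0.367 × 0.99² = 0.18 mA.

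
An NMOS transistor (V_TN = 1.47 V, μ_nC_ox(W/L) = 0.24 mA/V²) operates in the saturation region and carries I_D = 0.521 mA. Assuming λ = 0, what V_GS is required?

In saturation I_D = ½ k_n (V_GS − V_TN)², so V_GS − V_TN = √(2 I_D / k_n) = √(2 × 0.521 / 0.24) = 2.08 V.
V_GS = 1.47 + 2.08 = 3.55 V.

V_GS = 3.55 V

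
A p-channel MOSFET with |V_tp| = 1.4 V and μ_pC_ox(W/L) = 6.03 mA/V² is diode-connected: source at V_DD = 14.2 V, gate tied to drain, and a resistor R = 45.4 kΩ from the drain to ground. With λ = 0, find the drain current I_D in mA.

I_D = 0.275 mA

With gate tied to drain, V_SG = V_SD ≥ V_SG − |V_tp|, so the device is in saturation.
KCL at the drain: ½ k_p (V_SG − |V_tp|)² = (V_DD − V_SG)/R.
Let x = V_SG − 1.4. Then 137 x² + x − 12.8 = 0, giving x = 0.302 V (positive root), so V_SG = 1.7 V.
I_D = (V_DD − V_SG)/R = (14.2 − 1.7) / 45.4 = 0.275 mA.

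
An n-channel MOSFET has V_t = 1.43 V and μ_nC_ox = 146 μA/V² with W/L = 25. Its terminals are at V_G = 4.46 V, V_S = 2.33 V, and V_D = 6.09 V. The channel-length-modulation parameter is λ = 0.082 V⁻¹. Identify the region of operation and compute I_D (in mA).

V_GS = V_G − V_S = 4.46 − 2.33 = 2.13 V; V_DS = V_D − V_S = 6.09 − 2.33 = 3.76 V.
k_n = μ_nC_ox · (W/L) = 3.65 mA/V².
V_ov = V_GS − V_t = 2.13 − 1.43 = 0.7 V.
Since V_DS = 3.76 V ≥ V_ov = 0.7 V, the device is in saturation.
I_D = ½ k_n V_ov² (1 + λ V_DS) = 0.5 × 3.65 × 0.7² × (1 + 0.082 × 3.76) = 1.17 mA.

Saturation; I_D = 1.17 mA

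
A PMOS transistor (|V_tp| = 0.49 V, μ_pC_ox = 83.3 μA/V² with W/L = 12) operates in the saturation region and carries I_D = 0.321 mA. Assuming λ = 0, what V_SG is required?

V_SG = 1.29 V

k_p = μ_pC_ox · (W/L) = 0.9996 mA/V².
In saturation I_D = ½ k_p (V_SG − |V_tp|)², so V_SG − |V_tp| = √(2 I_D / k_p) = √(2 × 0.321 / 0.9996) = 0.801 V.
V_SG = 0.49 + 0.801 = 1.29 V.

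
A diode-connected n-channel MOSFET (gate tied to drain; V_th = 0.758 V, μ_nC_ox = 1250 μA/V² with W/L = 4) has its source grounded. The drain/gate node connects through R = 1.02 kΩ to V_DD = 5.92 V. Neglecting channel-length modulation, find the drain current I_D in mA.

I_D = 3.84 mA

With gate tied to drain, V_GS = V_DS ≥ V_GS − V_th, so the device is in saturation.
k_n = μ_nC_ox · (W/L) = 5 mA/V².
KCL at the drain: ½ k_n (V_GS − V_th)² = (V_DD − V_GS)/R.
Let x = V_GS − 0.758. Then 2.55 x² + x − 5.162 = 0, giving x = 1.24 V (positive root), so V_GS = 2 V.
I_D = (V_DD − V_GS)/R = (5.92 − 2) / 1.02 = 3.84 mA.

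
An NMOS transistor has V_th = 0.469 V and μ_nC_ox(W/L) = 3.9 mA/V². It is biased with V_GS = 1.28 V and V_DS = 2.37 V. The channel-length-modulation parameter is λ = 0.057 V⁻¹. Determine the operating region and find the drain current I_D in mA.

Saturation; I_D = 1.46 mA

V_ov = V_GS − V_th = 1.28 − 0.469 = 0.811 V.
Since V_DS = 2.37 V ≥ V_ov = 0.811 V, the device is in saturation.
I_D = ½ k_n V_ov² (1 + λ V_DS) = 0.5 × 3.9 × 0.811² × (1 + 0.057 × 2.37) = 1.46 mA.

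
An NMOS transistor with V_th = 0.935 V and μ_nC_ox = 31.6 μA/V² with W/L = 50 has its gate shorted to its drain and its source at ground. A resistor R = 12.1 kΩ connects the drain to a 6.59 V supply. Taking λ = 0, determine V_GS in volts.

V_GS = 1.65 V

With gate tied to drain, V_GS = V_DS ≥ V_GS − V_th, so the device is in saturation.
k_n = μ_nC_ox · (W/L) = 1.58 mA/V².
KCL at the drain: ½ k_n (V_GS − V_th)² = (V_DD − V_GS)/R.
Let x = V_GS − 0.935. Then 9.56 x² + x − 5.655 = 0, giving x = 0.719 V (positive root), so V_GS = 1.65 V.
I_D = (V_DD − V_GS)/R = (6.59 − 1.65) / 12.1 = 0.408 mA.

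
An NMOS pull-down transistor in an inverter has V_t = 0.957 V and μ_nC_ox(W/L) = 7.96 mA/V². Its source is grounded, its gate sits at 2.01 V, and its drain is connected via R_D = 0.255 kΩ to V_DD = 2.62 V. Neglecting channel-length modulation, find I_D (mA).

I_D = 4.41 mA

V_GS = V_G = 2.01 V, so V_ov = 2.01 − 0.957 = 1.05 V.
Assume saturation: I_D = ½ k_n V_ov² = 0.5 × 7.96 × 1.05² = 4.41 mA, giving V_DS = V_DD − I_D R_D = 2.62 − 4.41 × 0.255 = 1.49 V.
V_DS = 1.49 V ≥ V_ov = 1.05 V, confirming saturation.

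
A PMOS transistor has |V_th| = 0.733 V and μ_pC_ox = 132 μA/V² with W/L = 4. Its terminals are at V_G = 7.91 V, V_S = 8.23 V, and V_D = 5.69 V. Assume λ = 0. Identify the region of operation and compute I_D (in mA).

V_SG = V_S − V_G = 8.23 − 7.91 = 0.32 V; V_SD = V_S − V_D = 8.23 − 5.69 = 2.54 V.
V_SG = 0.32 V < |V_th| = 0.733 V, so the transistor is in cutoff.

Cutoff; I_D = 0 mA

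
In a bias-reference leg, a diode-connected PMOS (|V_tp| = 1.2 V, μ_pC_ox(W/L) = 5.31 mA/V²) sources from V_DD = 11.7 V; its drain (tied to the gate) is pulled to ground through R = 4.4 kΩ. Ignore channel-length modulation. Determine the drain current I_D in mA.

With gate tied to drain, V_SG = V_SD ≥ V_SG − |V_tp|, so the device is in saturation.
KCL at the drain: ½ k_p (V_SG − |V_tp|)² = (V_DD − V_SG)/R.
Let x = V_SG − 1.2. Then 11.7 x² + x − 10.5 = 0, giving x = 0.906 V (positive root), so V_SG = 2.11 V.
I_D = (V_DD − V_SG)/R = (11.7 − 2.11) / 4.4 = 2.18 mA.

I_D = 2.18 mA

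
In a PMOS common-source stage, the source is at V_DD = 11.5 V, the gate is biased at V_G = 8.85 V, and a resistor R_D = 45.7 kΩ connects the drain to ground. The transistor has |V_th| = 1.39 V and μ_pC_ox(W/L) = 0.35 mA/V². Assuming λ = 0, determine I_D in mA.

V_SG = V_DD − V_G = 11.5 − 8.85 = 2.65 V, so V_ov = 2.65 − 1.39 = 1.26 V.
Assume saturation: I_D = ½ k_p V_ov² = 0.5 × 0.35 × 1.26² = 0.278 mA, giving V_SD = V_DD − I_D R_D = 11.5 − 0.278 × 45.7 = -1.2 V.
But -1.2 V < V_ov = 1.26 V, so the device is actually in triode.
In triode I_D = k_p[V_ov V_SD − ½ V_SD²] and I_D = (V_DD − V_SD)/R_D. Equating: 8 V_SD² − 21.15 V_SD + 11.5 = 0, giving V_SD = 0.765 V (the root below V_ov).
I_D = (11.5 − 0.765) / 45.7 = 0.235 mA.

I_D = 0.235 mA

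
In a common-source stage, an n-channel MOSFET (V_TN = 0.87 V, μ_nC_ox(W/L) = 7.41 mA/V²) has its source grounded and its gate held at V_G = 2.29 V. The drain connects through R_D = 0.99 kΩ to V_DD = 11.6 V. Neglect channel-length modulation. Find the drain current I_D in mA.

I_D = 7.47 mA

V_GS = V_G = 2.29 V, so V_ov = 2.29 − 0.87 = 1.42 V.
Assume saturation: I_D = ½ k_n V_ov² = 0.5 × 7.41 × 1.42² = 7.47 mA, giving V_DS = V_DD − I_D R_D = 11.6 − 7.47 × 0.99 = 4.2 V.
V_DS = 4.2 V ≥ V_ov = 1.42 V, confirming saturation.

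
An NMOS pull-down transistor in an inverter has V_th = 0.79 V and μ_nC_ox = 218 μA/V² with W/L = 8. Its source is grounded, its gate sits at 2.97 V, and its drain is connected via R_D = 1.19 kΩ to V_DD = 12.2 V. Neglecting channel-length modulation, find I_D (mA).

V_GS = V_G = 2.97 V, so V_ov = 2.97 − 0.79 = 2.18 V.
k_n = μ_nC_ox · (W/L) = 1.744 mA/V².
Assume saturation: I_D = ½ k_n V_ov² = 0.5 × 1.744 × 2.18² = 4.14 mA, giving V_DS = V_DD − I_D R_D = 12.2 − 4.14 × 1.19 = 7.27 V.
V_DS = 7.27 V ≥ V_ov = 2.18 V, confirming saturation.

I_D = 4.14 mA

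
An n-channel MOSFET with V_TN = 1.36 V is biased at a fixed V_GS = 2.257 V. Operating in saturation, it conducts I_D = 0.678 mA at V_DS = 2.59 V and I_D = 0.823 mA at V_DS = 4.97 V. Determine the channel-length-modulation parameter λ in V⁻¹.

λ = 0.117 V⁻¹

With V_GS fixed, I_D ∝ (1 + λ V_DS) in saturation, so I_D2/I_D1 = (1 + λ V_DS2)/(1 + λ V_DS1).
0.823/0.678 = 1.214 = (1 + 4.97 λ)/(1 + 2.59 λ).
Solving: λ (I_D1 V_DS2 − I_D2 V_DS1) = I_D2 − I_D1, so λ = (0.823 − 0.678) / (0.678 × 4.97 − 0.823 × 2.59) = 0.145 / 1.24 = 0.117 V⁻¹.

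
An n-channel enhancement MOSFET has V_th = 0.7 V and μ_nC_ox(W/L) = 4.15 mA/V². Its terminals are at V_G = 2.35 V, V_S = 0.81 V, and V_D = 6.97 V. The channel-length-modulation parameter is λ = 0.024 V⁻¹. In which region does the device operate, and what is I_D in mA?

Saturation; I_D = 1.68 mA

V_GS = V_G − V_S = 2.35 − 0.81 = 1.54 V; V_DS = V_D − V_S = 6.97 − 0.81 = 6.16 V.
V_ov = V_GS − V_th = 1.54 − 0.7 = 0.84 V.
Since V_DS = 6.16 V ≥ V_ov = 0.84 V, the device is in saturation.
I_D = ½ k_n V_ov² (1 + λ V_DS) = 0.5 × 4.15 × 0.84² × (1 + 0.024 × 6.16) = 1.68 mA.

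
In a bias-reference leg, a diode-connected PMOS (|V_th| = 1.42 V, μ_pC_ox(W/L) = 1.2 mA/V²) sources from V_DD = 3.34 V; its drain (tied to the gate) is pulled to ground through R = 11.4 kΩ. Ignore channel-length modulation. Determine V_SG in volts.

V_SG = 1.88 V

With gate tied to drain, V_SG = V_SD ≥ V_SG − |V_th|, so the device is in saturation.
KCL at the drain: ½ k_p (V_SG − |V_th|)² = (V_DD − V_SG)/R.
Let x = V_SG − 1.42. Then 6.84 x² + x − 1.92 = 0, giving x = 0.462 V (positive root), so V_SG = 1.88 V.
I_D = (V_DD − V_SG)/R = (3.34 − 1.88) / 11.4 = 0.128 mA.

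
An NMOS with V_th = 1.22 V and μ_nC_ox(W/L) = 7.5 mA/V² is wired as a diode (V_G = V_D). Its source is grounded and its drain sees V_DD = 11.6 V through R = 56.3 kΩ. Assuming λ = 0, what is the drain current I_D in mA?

I_D = 0.180 mA

With gate tied to drain, V_GS = V_DS ≥ V_GS − V_th, so the device is in saturation.
KCL at the drain: ½ k_n (V_GS − V_th)² = (V_DD − V_GS)/R.
Let x = V_GS − 1.22. Then 211 x² + x − 10.38 = 0, giving x = 0.219 V (positive root), so V_GS = 1.44 V.
I_D = (V_DD − V_GS)/R = (11.6 − 1.44) / 56.3 = 0.18 mA.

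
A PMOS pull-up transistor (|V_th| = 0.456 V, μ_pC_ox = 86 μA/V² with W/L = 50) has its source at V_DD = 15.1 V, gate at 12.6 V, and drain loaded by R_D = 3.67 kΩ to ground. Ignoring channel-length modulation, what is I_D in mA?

I_D = 3.97 mA

V_SG = V_DD − V_G = 15.1 − 12.6 = 2.5 V, so V_ov = 2.5 − 0.456 = 2.04 V.
k_p = μ_pC_ox · (W/L) = 4.3 mA/V².
Assume saturation: I_D = ½ k_p V_ov² = 0.5 × 4.3 × 2.04² = 8.98 mA, giving V_SD = V_DD − I_D R_D = 15.1 − 8.98 × 3.67 = -17.9 V.
But -17.9 V < V_ov = 2.04 V, so the device is actually in triode.
In triode I_D = k_p[V_ov V_SD − ½ V_SD²] and I_D = (V_DD − V_SD)/R_D. Equating: 7.89 V_SD² − 33.26 V_SD + 15.1 = 0, giving V_SD = 0.518 V (the root below V_ov).
I_D = (15.1 − 0.518) / 3.67 = 3.97 mA.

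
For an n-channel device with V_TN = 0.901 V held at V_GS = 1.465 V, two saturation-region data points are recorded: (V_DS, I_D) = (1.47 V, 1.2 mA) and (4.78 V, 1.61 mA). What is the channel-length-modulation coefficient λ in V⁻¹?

λ = 0.122 V⁻¹

With V_GS fixed, I_D ∝ (1 + λ V_DS) in saturation, so I_D2/I_D1 = (1 + λ V_DS2)/(1 + λ V_DS1).
1.61/1.2 = 1.342 = (1 + 4.78 λ)/(1 + 1.47 λ).
Solving: λ (I_D1 V_DS2 − I_D2 V_DS1) = I_D2 − I_D1, so λ = (1.61 − 1.2) / (1.2 × 4.78 − 1.61 × 1.47) = 0.41 / 3.37 = 0.122 V⁻¹.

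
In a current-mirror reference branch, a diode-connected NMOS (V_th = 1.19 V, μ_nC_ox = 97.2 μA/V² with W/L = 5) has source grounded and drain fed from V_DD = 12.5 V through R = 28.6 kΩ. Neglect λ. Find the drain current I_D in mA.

I_D = 0.353 mA

With gate tied to drain, V_GS = V_DS ≥ V_GS − V_th, so the device is in saturation.
k_n = μ_nC_ox · (W/L) = 0.486 mA/V².
KCL at the drain: ½ k_n (V_GS − V_th)² = (V_DD − V_GS)/R.
Let x = V_GS − 1.19. Then 6.95 x² + x − 11.31 = 0, giving x = 1.21 V (positive root), so V_GS = 2.4 V.
I_D = (V_DD − V_GS)/R = (12.5 − 2.4) / 28.6 = 0.353 mA.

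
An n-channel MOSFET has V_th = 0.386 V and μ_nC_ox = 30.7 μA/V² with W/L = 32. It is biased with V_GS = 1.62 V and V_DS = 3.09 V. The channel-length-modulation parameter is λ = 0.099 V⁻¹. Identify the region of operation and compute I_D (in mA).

Saturation; I_D = 0.977 mA

k_n = μ_nC_ox · (W/L) = 0.9824 mA/V².
V_ov = V_GS − V_th = 1.62 − 0.386 = 1.23 V.
Since V_DS = 3.09 V ≥ V_ov = 1.23 V, the device is in saturation.
I_D = ½ k_n V_ov² (1 + λ V_DS) = 0.5 × 0.9824 × 1.23² × (1 + 0.099 × 3.09) = 0.977 mA.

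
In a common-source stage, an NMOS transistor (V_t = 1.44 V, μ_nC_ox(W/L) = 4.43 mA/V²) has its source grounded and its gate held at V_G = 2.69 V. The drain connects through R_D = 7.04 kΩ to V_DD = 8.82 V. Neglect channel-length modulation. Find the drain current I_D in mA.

V_GS = V_G = 2.69 V, so V_ov = 2.69 − 1.44 = 1.25 V.
Assume saturation: I_D = ½ k_n V_ov² = 0.5 × 4.43 × 1.25² = 3.46 mA, giving V_DS = V_DD − I_D R_D = 8.82 − 3.46 × 7.04 = -15.5 V.
But -15.5 V < V_ov = 1.25 V, so the device is actually in triode.
In triode I_D = k_n[V_ov V_DS − ½ V_DS²] and I_D = (V_DD − V_DS)/R_D. Equating: 15.6 V_DS² − 39.98 V_DS + 8.82 = 0, giving V_DS = 0.244 V (the root below V_ov).
I_D = (8.82 − 0.244) / 7.04 = 1.22 mA.

I_D = 1.22 mA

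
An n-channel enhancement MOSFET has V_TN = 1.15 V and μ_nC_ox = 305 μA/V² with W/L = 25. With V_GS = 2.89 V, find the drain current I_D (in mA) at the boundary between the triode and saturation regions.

I_D = 11.5 mA

At the boundary V_DS = V_ov = V_GS − V_TN = 2.89 − 1.15 = 1.74 V.
k_n = μ_nC_ox · (W/L) = 7.625 mA/V².
I_D = ½ k_n V_ov² = 0.5 × 7.625 × 1.74² = 11.5 mA.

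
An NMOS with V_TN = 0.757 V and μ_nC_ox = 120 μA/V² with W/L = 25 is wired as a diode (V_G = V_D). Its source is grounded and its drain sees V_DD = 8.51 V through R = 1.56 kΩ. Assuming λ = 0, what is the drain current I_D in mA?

I_D = 3.93 mA

With gate tied to drain, V_GS = V_DS ≥ V_GS − V_TN, so the device is in saturation.
k_n = μ_nC_ox · (W/L) = 3 mA/V².
KCL at the drain: ½ k_n (V_GS − V_TN)² = (V_DD − V_GS)/R.
Let x = V_GS − 0.757. Then 2.34 x² + x − 7.753 = 0, giving x = 1.62 V (positive root), so V_GS = 2.38 V.
I_D = (V_DD − V_GS)/R = (8.51 − 2.38) / 1.56 = 3.93 mA.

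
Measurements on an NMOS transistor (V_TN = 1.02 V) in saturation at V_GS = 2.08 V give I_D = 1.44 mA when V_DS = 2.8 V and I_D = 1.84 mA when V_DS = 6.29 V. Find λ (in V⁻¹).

λ = 0.102 V⁻¹

With V_GS fixed, I_D ∝ (1 + λ V_DS) in saturation, so I_D2/I_D1 = (1 + λ V_DS2)/(1 + λ V_DS1).
1.84/1.44 = 1.278 = (1 + 6.29 λ)/(1 + 2.8 λ).
Solving: λ (I_D1 V_DS2 − I_D2 V_DS1) = I_D2 − I_D1, so λ = (1.84 − 1.44) / (1.44 × 6.29 − 1.84 × 2.8) = 0.4 / 3.91 = 0.102 V⁻¹.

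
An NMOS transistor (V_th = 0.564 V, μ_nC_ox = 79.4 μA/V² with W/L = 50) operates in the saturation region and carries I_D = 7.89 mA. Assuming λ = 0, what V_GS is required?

V_GS = 2.56 V

k_n = μ_nC_ox · (W/L) = 3.97 mA/V².
In saturation I_D = ½ k_n (V_GS − V_th)², so V_GS − V_th = √(2 I_D / k_n) = √(2 × 7.89 / 3.97) = 1.99 V.
V_GS = 0.564 + 1.99 = 2.56 V.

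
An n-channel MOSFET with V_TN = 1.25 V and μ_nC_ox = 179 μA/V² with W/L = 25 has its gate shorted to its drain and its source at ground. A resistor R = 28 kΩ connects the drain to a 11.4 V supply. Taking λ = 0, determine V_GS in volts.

V_GS = 1.64 V

With gate tied to drain, V_GS = V_DS ≥ V_GS − V_TN, so the device is in saturation.
k_n = μ_nC_ox · (W/L) = 4.475 mA/V².
KCL at the drain: ½ k_n (V_GS − V_TN)² = (V_DD − V_GS)/R.
Let x = V_GS − 1.25. Then 62.6 x² + x − 10.15 = 0, giving x = 0.395 V (positive root), so V_GS = 1.64 V.
I_D = (V_DD − V_GS)/R = (11.4 − 1.64) / 28 = 0.348 mA.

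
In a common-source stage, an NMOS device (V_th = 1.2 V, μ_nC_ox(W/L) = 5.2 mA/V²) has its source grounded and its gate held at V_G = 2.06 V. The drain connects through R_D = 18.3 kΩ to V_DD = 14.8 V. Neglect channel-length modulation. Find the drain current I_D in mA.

I_D = 0.798 mA

V_GS = V_G = 2.06 V, so V_ov = 2.06 − 1.2 = 0.86 V.
Assume saturation: I_D = ½ k_n V_ov² = 0.5 × 5.2 × 0.86² = 1.92 mA, giving V_DS = V_DD − I_D R_D = 14.8 − 1.92 × 18.3 = -20.4 V.
But -20.4 V < V_ov = 0.86 V, so the device is actually in triode.
In triode I_D = k_n[V_ov V_DS − ½ V_DS²] and I_D = (V_DD − V_DS)/R_D. Equating: 47.6 V_DS² − 82.84 V_DS + 14.8 = 0, giving V_DS = 0.202 V (the root below V_ov).
I_D = (14.8 − 0.202) / 18.3 = 0.798 mA.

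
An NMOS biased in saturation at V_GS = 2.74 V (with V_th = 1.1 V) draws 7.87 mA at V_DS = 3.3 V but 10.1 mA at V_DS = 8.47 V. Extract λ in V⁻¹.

With V_GS fixed, I_D ∝ (1 + λ V_DS) in saturation, so I_D2/I_D1 = (1 + λ V_DS2)/(1 + λ V_DS1).
10.1/7.87 = 1.283 = (1 + 8.47 λ)/(1 + 3.3 λ).
Solving: λ (I_D1 V_DS2 − I_D2 V_DS1) = I_D2 − I_D1, so λ = (10.1 − 7.87) / (7.87 × 8.47 − 10.1 × 3.3) = 2.23 / 33.3 = 0.0669 V⁻¹.

λ = 0.0669 V⁻¹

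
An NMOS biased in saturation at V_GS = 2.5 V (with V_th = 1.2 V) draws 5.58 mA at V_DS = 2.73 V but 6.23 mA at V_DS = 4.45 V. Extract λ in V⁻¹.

λ = 0.0831 V⁻¹

With V_GS fixed, I_D ∝ (1 + λ V_DS) in saturation, so I_D2/I_D1 = (1 + λ V_DS2)/(1 + λ V_DS1).
6.23/5.58 = 1.116 = (1 + 4.45 λ)/(1 + 2.73 λ).
Solving: λ (I_D1 V_DS2 − I_D2 V_DS1) = I_D2 − I_D1, so λ = (6.23 − 5.58) / (5.58 × 4.45 − 6.23 × 2.73) = 0.65 / 7.82 = 0.0831 V⁻¹.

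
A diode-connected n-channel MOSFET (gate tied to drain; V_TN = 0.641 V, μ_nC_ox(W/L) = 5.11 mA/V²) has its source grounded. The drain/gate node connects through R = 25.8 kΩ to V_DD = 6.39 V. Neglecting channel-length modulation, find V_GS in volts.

V_GS = 0.929 V

With gate tied to drain, V_GS = V_DS ≥ V_GS − V_TN, so the device is in saturation.
KCL at the drain: ½ k_n (V_GS − V_TN)² = (V_DD − V_GS)/R.
Let x = V_GS − 0.641. Then 65.9 x² + x − 5.749 = 0, giving x = 0.288 V (positive root), so V_GS = 0.929 V.
I_D = (V_DD − V_GS)/R = (6.39 − 0.929) / 25.8 = 0.212 mA.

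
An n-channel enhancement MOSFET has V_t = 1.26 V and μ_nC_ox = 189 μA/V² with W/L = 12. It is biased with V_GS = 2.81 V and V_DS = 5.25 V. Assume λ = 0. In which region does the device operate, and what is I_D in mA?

Saturation; I_D = 2.72 mA

k_n = μ_nC_ox · (W/L) = 2.268 mA/V².
V_ov = V_GS − V_t = 2.81 − 1.26 = 1.55 V.
Since V_DS = 5.25 V ≥ V_ov = 1.55 V, the device is in saturation.
I_D = ½ k_n V_ov² = 0.5 × 2.268 × 1.55² = 2.72 mA.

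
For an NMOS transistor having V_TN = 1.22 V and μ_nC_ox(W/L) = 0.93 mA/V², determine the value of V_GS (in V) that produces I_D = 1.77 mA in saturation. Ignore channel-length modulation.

In saturation I_D = ½ k_n (V_GS − V_TN)², so V_GS − V_TN = √(2 I_D / k_n) = √(2 × 1.77 / 0.93) = 1.95 V.
V_GS = 1.22 + 1.95 = 3.17 V.

V_GS = 3.17 V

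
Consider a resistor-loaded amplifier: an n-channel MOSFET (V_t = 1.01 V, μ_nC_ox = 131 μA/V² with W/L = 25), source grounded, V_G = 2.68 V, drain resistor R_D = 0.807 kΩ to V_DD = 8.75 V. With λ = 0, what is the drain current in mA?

V_GS = V_G = 2.68 V, so V_ov = 2.68 − 1.01 = 1.67 V.
k_n = μ_nC_ox · (W/L) = 3.275 mA/V².
Assume saturation: I_D = ½ k_n V_ov² = 0.5 × 3.275 × 1.67² = 4.57 mA, giving V_DS = V_DD − I_D R_D = 8.75 − 4.57 × 0.807 = 5.06 V.
V_DS = 5.06 V ≥ V_ov = 1.67 V, confirming saturation.

I_D = 4.57 mA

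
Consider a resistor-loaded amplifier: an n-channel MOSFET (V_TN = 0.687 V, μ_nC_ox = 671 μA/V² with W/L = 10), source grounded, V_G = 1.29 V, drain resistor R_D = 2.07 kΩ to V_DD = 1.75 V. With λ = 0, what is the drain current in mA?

I_D = 0.737 mA

V_GS = V_G = 1.29 V, so V_ov = 1.29 − 0.687 = 0.603 V.
k_n = μ_nC_ox · (W/L) = 6.71 mA/V².
Assume saturation: I_D = ½ k_n V_ov² = 0.5 × 6.71 × 0.603² = 1.22 mA, giving V_DS = V_DD − I_D R_D = 1.75 − 1.22 × 2.07 = -0.775 V.
But -0.775 V < V_ov = 0.603 V, so the device is actually in triode.
In triode I_D = k_n[V_ov V_DS − ½ V_DS²] and I_D = (V_DD − V_DS)/R_D. Equating: 6.94 V_DS² − 9.375 V_DS + 1.75 = 0, giving V_DS = 0.224 V (the root below V_ov).
I_D = (1.75 − 0.224) / 2.07 = 0.737 mA.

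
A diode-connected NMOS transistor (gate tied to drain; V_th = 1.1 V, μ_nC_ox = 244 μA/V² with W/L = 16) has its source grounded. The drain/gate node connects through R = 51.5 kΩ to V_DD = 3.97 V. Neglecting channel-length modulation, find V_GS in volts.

V_GS = 1.26 V

With gate tied to drain, V_GS = V_DS ≥ V_GS − V_th, so the device is in saturation.
k_n = μ_nC_ox · (W/L) = 3.904 mA/V².
KCL at the drain: ½ k_n (V_GS − V_th)² = (V_DD − V_GS)/R.
Let x = V_GS − 1.1. Then 101 x² + x − 2.87 = 0, giving x = 0.164 V (positive root), so V_GS = 1.26 V.
I_D = (V_DD − V_GS)/R = (3.97 − 1.26) / 51.5 = 0.0525 mA.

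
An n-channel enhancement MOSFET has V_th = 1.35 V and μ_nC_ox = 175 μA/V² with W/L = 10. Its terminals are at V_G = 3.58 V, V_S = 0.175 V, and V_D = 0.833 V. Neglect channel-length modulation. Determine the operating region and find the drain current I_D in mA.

Triode; I_D = 1.99 mA

V_GS = V_G − V_S = 3.58 − 0.175 = 3.41 V; V_DS = V_D − V_S = 0.833 − 0.175 = 0.658 V.
k_n = μ_nC_ox · (W/L) = 1.75 mA/V².
V_ov = V_GS − V_th = 3.41 − 1.35 = 2.06 V.
Since V_DS = 0.658 V < V_ov = 2.06 V, the device is in the triode region.
I_D = k_n [V_ov · V_DS − ½ V_DS²] = 1.75 × [2.06 × 0.658 − 0.5 × 0.658²] = 1.99 mA.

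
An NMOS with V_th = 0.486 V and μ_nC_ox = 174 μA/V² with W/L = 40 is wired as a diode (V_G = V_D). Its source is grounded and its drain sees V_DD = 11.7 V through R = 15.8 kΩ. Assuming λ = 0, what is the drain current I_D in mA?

I_D = 0.682 mA

With gate tied to drain, V_GS = V_DS ≥ V_GS − V_th, so the device is in saturation.
k_n = μ_nC_ox · (W/L) = 6.96 mA/V².
KCL at the drain: ½ k_n (V_GS − V_th)² = (V_DD − V_GS)/R.
Let x = V_GS − 0.486. Then 55 x² + x − 11.21 = 0, giving x = 0.443 V (positive root), so V_GS = 0.929 V.
I_D = (V_DD − V_GS)/R = (11.7 − 0.929) / 15.8 = 0.682 mA.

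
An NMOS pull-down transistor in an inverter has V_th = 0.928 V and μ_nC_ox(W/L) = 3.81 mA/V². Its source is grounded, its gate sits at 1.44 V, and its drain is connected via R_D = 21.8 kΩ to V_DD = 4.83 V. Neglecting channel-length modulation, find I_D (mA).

V_GS = V_G = 1.44 V, so V_ov = 1.44 − 0.928 = 0.512 V.
Assume saturation: I_D = ½ k_n V_ov² = 0.5 × 3.81 × 0.512² = 0.499 mA, giving V_DS = V_DD − I_D R_D = 4.83 − 0.499 × 21.8 = -6.06 V.
But -6.06 V < V_ov = 0.512 V, so the device is actually in triode.
In triode I_D = k_n[V_ov V_DS − ½ V_DS²] and I_D = (V_DD − V_DS)/R_D. Equating: 41.5 V_DS² − 43.53 V_DS + 4.83 = 0, giving V_DS = 0.126 V (the root below V_ov).
I_D = (4.83 − 0.126) / 21.8 = 0.216 mA.

I_D = 0.216 mA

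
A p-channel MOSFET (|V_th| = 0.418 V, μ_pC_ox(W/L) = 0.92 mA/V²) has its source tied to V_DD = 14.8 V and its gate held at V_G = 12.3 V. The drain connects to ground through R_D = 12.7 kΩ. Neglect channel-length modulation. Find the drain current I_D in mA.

I_D = 1.11 mA

V_SG = V_DD − V_G = 14.8 − 12.3 = 2.5 V, so V_ov = 2.5 − 0.418 = 2.08 V.
Assume saturation: I_D = ½ k_p V_ov² = 0.5 × 0.92 × 2.08² = 1.99 mA, giving V_SD = V_DD − I_D R_D = 14.8 − 1.99 × 12.7 = -10.5 V.
But -10.5 V < V_ov = 2.08 V, so the device is actually in triode.
In triode I_D = k_p[V_ov V_SD − ½ V_SD²] and I_D = (V_DD − V_SD)/R_D. Equating: 5.84 V_SD² − 25.33 V_SD + 14.8 = 0, giving V_SD = 0.696 V (the root below V_ov).
I_D = (14.8 − 0.696) / 12.7 = 1.11 mA.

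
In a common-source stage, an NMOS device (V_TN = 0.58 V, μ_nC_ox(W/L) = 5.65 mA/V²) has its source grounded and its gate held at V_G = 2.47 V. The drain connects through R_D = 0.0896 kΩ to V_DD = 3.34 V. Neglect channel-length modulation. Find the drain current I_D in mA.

I_D = 10.1 mA

V_GS = V_G = 2.47 V, so V_ov = 2.47 − 0.58 = 1.89 V.
Assume saturation: I_D = ½ k_n V_ov² = 0.5 × 5.65 × 1.89² = 10.1 mA, giving V_DS = V_DD − I_D R_D = 3.34 − 10.1 × 0.0896 = 2.44 V.
V_DS = 2.44 V ≥ V_ov = 1.89 V, confirming saturation.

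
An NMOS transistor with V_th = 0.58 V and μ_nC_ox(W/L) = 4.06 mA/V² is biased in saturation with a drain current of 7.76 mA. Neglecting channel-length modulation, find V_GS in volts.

In saturation I_D = ½ k_n (V_GS − V_th)², so V_GS − V_th = √(2 I_D / k_n) = √(2 × 7.76 / 4.06) = 1.96 V.
V_GS = 0.58 + 1.96 = 2.54 V.

V_GS = 2.54 V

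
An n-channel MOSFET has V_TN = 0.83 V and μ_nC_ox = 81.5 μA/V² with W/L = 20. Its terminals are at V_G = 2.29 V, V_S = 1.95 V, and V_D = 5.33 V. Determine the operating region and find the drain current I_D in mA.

V_GS = V_G − V_S = 2.29 − 1.95 = 0.34 V; V_DS = V_D − V_S = 5.33 − 1.95 = 3.38 V.
V_GS = 0.34 V < V_TN = 0.83 V, so the transistor is in cutoff.

Cutoff; I_D = 0 mA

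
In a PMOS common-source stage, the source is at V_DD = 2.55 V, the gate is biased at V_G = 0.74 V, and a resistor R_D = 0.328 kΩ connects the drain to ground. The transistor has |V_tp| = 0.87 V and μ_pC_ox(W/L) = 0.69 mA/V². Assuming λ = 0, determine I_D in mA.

I_D = 0.305 mA

V_SG = V_DD − V_G = 2.55 − 0.74 = 1.81 V, so V_ov = 1.81 − 0.87 = 0.94 V.
Assume saturation: I_D = ½ k_p V_ov² = 0.5 × 0.69 × 0.94² = 0.305 mA, giving V_SD = V_DD − I_D R_D = 2.55 − 0.305 × 0.328 = 2.45 V.
V_SD = 2.45 V ≥ V_ov = 0.94 V, confirming saturation.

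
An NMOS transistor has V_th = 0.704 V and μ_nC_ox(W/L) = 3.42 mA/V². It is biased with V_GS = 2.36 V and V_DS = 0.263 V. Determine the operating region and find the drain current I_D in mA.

Triode; I_D = 1.37 mA

V_ov = V_GS − V_th = 2.36 − 0.704 = 1.66 V.
Since V_DS = 0.263 V < V_ov = 1.66 V, the device is in the triode region.
I_D = k_n [V_ov · V_DS − ½ V_DS²] = 3.42 × [1.66 × 0.263 − 0.5 × 0.263²] = 1.37 mA.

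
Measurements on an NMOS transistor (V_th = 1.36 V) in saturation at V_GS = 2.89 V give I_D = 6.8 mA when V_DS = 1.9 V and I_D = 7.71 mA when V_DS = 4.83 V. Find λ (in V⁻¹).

λ = 0.0500 V⁻¹

With V_GS fixed, I_D ∝ (1 + λ V_DS) in saturation, so I_D2/I_D1 = (1 + λ V_DS2)/(1 + λ V_DS1).
7.71/6.8 = 1.134 = (1 + 4.83 λ)/(1 + 1.9 λ).
Solving: λ (I_D1 V_DS2 − I_D2 V_DS1) = I_D2 − I_D1, so λ = (7.71 − 6.8) / (6.8 × 4.83 − 7.71 × 1.9) = 0.91 / 18.2 = 0.05 V⁻¹.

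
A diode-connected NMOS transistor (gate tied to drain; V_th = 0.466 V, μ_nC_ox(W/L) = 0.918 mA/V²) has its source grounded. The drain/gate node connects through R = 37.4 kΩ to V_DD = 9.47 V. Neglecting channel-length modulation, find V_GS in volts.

With gate tied to drain, V_GS = V_DS ≥ V_GS − V_th, so the device is in saturation.
KCL at the drain: ½ k_n (V_GS − V_th)² = (V_DD − V_GS)/R.
Let x = V_GS − 0.466. Then 17.2 x² + x − 9.004 = 0, giving x = 0.696 V (positive root), so V_GS = 1.16 V.
I_D = (V_DD − V_GS)/R = (9.47 − 1.16) / 37.4 = 0.222 mA.

V_GS = 1.16 V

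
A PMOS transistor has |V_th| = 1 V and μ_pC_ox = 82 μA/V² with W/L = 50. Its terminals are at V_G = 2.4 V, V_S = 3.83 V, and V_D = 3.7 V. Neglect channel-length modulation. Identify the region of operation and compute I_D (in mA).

V_SG = V_S − V_G = 3.83 − 2.4 = 1.43 V; V_SD = V_S − V_D = 3.83 − 3.7 = 0.13 V.
k_p = μ_pC_ox · (W/L) = 4.1 mA/V².
V_ov = V_SG − |V_th| = 1.43 − 1 = 0.43 V.
Since V_SD = 0.13 V < V_ov = 0.43 V, the device is in the triode region.
I_D = k_p [V_ov · V_SD − ½ V_SD²] = 4.1 × [0.43 × 0.13 − 0.5 × 0.13²] = 0.195 mA.

Triode; I_D = 0.195 mA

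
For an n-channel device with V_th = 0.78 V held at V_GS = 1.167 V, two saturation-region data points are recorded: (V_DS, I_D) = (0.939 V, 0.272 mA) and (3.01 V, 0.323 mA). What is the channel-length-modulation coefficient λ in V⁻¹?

λ = 0.0989 V⁻¹

With V_GS fixed, I_D ∝ (1 + λ V_DS) in saturation, so I_D2/I_D1 = (1 + λ V_DS2)/(1 + λ V_DS1).
0.323/0.272 = 1.188 = (1 + 3.01 λ)/(1 + 0.939 λ).
Solving: λ (I_D1 V_DS2 − I_D2 V_DS1) = I_D2 − I_D1, so λ = (0.323 − 0.272) / (0.272 × 3.01 − 0.323 × 0.939) = 0.051 / 0.515 = 0.0989 V⁻¹.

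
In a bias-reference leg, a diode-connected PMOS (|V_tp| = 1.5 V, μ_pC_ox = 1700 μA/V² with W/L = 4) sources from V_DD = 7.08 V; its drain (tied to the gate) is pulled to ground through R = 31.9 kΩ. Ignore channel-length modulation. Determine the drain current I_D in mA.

With gate tied to drain, V_SG = V_SD ≥ V_SG − |V_tp|, so the device is in saturation.
k_p = μ_pC_ox · (W/L) = 6.8 mA/V².
KCL at the drain: ½ k_p (V_SG − |V_tp|)² = (V_DD − V_SG)/R.
Let x = V_SG − 1.5. Then 108 x² + x − 5.58 = 0, giving x = 0.222 V (positive root), so V_SG = 1.72 V.
I_D = (V_DD − V_SG)/R = (7.08 − 1.72) / 31.9 = 0.168 mA.

I_D = 0.168 mA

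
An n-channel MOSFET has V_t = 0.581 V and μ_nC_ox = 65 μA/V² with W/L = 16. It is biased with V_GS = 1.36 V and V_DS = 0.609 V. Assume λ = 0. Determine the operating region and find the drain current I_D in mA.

Triode; I_D = 0.301 mA

k_n = μ_nC_ox · (W/L) = 1.04 mA/V².
V_ov = V_GS − V_t = 1.36 − 0.581 = 0.779 V.
Since V_DS = 0.609 V < V_ov = 0.779 V, the device is in the triode region.
I_D = k_n [V_ov · V_DS − ½ V_DS²] = 1.04 × [0.779 × 0.609 − 0.5 × 0.609²] = 0.301 mA.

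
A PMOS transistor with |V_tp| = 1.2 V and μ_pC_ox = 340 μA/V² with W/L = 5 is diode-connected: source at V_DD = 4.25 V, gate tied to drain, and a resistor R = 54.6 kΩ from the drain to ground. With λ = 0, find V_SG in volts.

V_SG = 1.45 V

With gate tied to drain, V_SG = V_SD ≥ V_SG − |V_tp|, so the device is in saturation.
k_p = μ_pC_ox · (W/L) = 1.7 mA/V².
KCL at the drain: ½ k_p (V_SG − |V_tp|)² = (V_DD − V_SG)/R.
Let x = V_SG − 1.2. Then 46.4 x² + x − 3.05 = 0, giving x = 0.246 V (positive root), so V_SG = 1.45 V.
I_D = (V_DD − V_SG)/R = (4.25 − 1.45) / 54.6 = 0.0514 mA.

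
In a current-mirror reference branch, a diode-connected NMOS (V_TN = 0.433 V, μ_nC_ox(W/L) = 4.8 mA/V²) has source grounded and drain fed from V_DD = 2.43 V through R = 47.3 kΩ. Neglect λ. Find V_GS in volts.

V_GS = 0.561 V

With gate tied to drain, V_GS = V_DS ≥ V_GS − V_TN, so the device is in saturation.
KCL at the drain: ½ k_n (V_GS − V_TN)² = (V_DD − V_GS)/R.
Let x = V_GS − 0.433. Then 114 x² + x − 1.997 = 0, giving x = 0.128 V (positive root), so V_GS = 0.561 V.
I_D = (V_DD − V_GS)/R = (2.43 − 0.561) / 47.3 = 0.0395 mA.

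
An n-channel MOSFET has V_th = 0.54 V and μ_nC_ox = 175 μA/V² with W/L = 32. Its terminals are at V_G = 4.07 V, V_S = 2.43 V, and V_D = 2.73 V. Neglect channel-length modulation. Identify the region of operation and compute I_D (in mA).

V_GS = V_G − V_S = 4.07 − 2.43 = 1.64 V; V_DS = V_D − V_S = 2.73 − 2.43 = 0.3 V.
k_n = μ_nC_ox · (W/L) = 5.6 mA/V².
V_ov = V_GS − V_th = 1.64 − 0.54 = 1.1 V.
Since V_DS = 0.3 V < V_ov = 1.1 V, the device is in the triode region.
I_D = k_n [V_ov · V_DS − ½ V_DS²] = 5.6 × [1.1 × 0.3 − 0.5 × 0.3²] = 1.6 mA.

Triode; I_D = 1.60 mA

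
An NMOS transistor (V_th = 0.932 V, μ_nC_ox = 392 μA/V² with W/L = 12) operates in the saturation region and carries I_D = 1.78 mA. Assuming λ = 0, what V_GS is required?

k_n = μ_nC_ox · (W/L) = 4.704 mA/V².
In saturation I_D = ½ k_n (V_GS − V_th)², so V_GS − V_th = √(2 I_D / k_n) = √(2 × 1.78 / 4.704) = 0.87 V.
V_GS = 0.932 + 0.87 = 1.8 V.

V_GS = 1.80 V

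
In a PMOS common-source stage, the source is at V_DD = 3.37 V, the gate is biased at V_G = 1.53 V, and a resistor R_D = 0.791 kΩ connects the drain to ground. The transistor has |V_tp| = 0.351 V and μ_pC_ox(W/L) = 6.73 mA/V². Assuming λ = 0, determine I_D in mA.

I_D = 3.71 mA

V_SG = V_DD − V_G = 3.37 − 1.53 = 1.84 V, so V_ov = 1.84 − 0.351 = 1.49 V.
Assume saturation: I_D = ½ k_p V_ov² = 0.5 × 6.73 × 1.49² = 7.46 mA, giving V_SD = V_DD − I_D R_D = 3.37 − 7.46 × 0.791 = -2.53 V.
But -2.53 V < V_ov = 1.49 V, so the device is actually in triode.
In triode I_D = k_p[V_ov V_SD − ½ V_SD²] and I_D = (V_DD − V_SD)/R_D. Equating: 2.66 V_SD² − 8.927 V_SD + 3.37 = 0, giving V_SD = 0.434 V (the root below V_ov).
I_D = (3.37 − 0.434) / 0.791 = 3.71 mA.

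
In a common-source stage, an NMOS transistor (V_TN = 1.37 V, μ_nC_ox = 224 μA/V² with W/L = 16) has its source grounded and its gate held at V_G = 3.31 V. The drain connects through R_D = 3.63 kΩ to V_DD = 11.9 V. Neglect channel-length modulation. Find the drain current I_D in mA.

I_D = 3.13 mA

V_GS = V_G = 3.31 V, so V_ov = 3.31 − 1.37 = 1.94 V.
k_n = μ_nC_ox · (W/L) = 3.584 mA/V².
Assume saturation: I_D = ½ k_n V_ov² = 0.5 × 3.584 × 1.94² = 6.74 mA, giving V_DS = V_DD − I_D R_D = 11.9 − 6.74 × 3.63 = -12.6 V.
But -12.6 V < V_ov = 1.94 V, so the device is actually in triode.
In triode I_D = k_n[V_ov V_DS − ½ V_DS²] and I_D = (V_DD − V_DS)/R_D. Equating: 6.5 V_DS² − 26.24 V_DS + 11.9 = 0, giving V_DS = 0.521 V (the root below V_ov).
I_D = (11.9 − 0.521) / 3.63 = 3.13 mA.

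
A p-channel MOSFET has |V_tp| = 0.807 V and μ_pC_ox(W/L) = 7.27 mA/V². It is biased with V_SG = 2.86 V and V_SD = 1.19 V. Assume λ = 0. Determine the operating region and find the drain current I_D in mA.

Triode; I_D = 12.6 mA

V_ov = V_SG − |V_tp| = 2.86 − 0.807 = 2.05 V.
Since V_SD = 1.19 V < V_ov = 2.05 V, the device is in the triode region.
I_D = k_p [V_ov · V_SD − ½ V_SD²] = 7.27 × [2.05 × 1.19 − 0.5 × 1.19²] = 12.6 mA.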